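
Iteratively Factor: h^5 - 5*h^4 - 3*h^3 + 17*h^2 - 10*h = (h)*(h^4 - 5*h^3 - 3*h^2 + 17*h - 10) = h*(h - 1)*(h^3 - 4*h^2 - 7*h + 10) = h*(h - 1)^2*(h^2 - 3*h - 10) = h*(h - 5)*(h - 1)^2*(h + 2)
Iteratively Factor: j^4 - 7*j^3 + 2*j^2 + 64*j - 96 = (j - 2)*(j^3 - 5*j^2 - 8*j + 48) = (j - 2)*(j + 3)*(j^2 - 8*j + 16) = (j - 4)*(j - 2)*(j + 3)*(j - 4)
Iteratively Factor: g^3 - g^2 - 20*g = (g + 4)*(g^2 - 5*g) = (g - 5)*(g + 4)*(g)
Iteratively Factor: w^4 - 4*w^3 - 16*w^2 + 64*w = (w + 4)*(w^3 - 8*w^2 + 16*w) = w*(w + 4)*(w^2 - 8*w + 16) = w*(w - 4)*(w + 4)*(w - 4)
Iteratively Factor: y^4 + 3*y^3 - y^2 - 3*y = (y - 1)*(y^3 + 4*y^2 + 3*y) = y*(y - 1)*(y^2 + 4*y + 3) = y*(y - 1)*(y + 1)*(y + 3)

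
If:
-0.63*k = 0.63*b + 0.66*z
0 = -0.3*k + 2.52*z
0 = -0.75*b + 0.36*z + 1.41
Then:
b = 1.79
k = -1.59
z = -0.19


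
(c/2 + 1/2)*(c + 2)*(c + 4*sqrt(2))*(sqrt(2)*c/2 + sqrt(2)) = sqrt(2)*c^4/4 + 5*sqrt(2)*c^3/4 + 2*c^3 + 2*sqrt(2)*c^2 + 10*c^2 + sqrt(2)*c + 16*c + 8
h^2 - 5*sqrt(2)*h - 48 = (h - 8*sqrt(2))*(h + 3*sqrt(2))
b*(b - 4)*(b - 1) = b^3 - 5*b^2 + 4*b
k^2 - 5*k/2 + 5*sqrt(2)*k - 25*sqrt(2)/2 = (k - 5/2)*(k + 5*sqrt(2))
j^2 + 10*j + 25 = (j + 5)^2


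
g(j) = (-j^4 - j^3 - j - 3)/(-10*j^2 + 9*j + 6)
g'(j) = (20*j - 9)*(-j^4 - j^3 - j - 3)/(-10*j^2 + 9*j + 6)^2 + (-4*j^3 - 3*j^2 - 1)/(-10*j^2 + 9*j + 6) = (20*j^5 - 17*j^4 - 42*j^3 - 28*j^2 - 60*j + 21)/(100*j^4 - 180*j^3 - 39*j^2 + 108*j + 36)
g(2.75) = 1.87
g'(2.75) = 0.47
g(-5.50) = 2.16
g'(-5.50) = -0.92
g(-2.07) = 0.19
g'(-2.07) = -0.22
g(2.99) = 1.99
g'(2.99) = 0.59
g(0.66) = -0.55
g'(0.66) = -0.76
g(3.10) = 2.06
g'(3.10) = 0.64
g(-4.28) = 1.19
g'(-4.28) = -0.67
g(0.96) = -1.05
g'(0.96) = -3.32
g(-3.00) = 0.49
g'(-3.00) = -0.42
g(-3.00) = 0.49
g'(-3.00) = -0.42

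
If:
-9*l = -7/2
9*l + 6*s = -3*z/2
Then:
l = 7/18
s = -z/4 - 7/12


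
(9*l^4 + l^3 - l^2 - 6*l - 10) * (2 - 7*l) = -63*l^5 + 11*l^4 + 9*l^3 + 40*l^2 + 58*l - 20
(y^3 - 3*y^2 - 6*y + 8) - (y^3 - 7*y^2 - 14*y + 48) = 4*y^2 + 8*y - 40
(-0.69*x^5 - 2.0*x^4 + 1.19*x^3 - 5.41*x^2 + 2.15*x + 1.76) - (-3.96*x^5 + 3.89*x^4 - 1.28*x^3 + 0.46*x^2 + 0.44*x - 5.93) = 3.27*x^5 - 5.89*x^4 + 2.47*x^3 - 5.87*x^2 + 1.71*x + 7.69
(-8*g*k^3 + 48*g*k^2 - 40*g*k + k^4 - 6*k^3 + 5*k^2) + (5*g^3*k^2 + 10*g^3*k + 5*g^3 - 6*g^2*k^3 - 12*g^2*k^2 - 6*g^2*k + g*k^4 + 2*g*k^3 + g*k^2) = 5*g^3*k^2 + 10*g^3*k + 5*g^3 - 6*g^2*k^3 - 12*g^2*k^2 - 6*g^2*k + g*k^4 - 6*g*k^3 + 49*g*k^2 - 40*g*k + k^4 - 6*k^3 + 5*k^2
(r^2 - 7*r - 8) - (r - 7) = r^2 - 8*r - 1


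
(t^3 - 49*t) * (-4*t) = -4*t^4 + 196*t^2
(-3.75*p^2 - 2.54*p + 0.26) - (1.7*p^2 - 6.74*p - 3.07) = -5.45*p^2 + 4.2*p + 3.33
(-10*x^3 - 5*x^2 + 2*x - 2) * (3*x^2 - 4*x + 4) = -30*x^5 + 25*x^4 - 14*x^3 - 34*x^2 + 16*x - 8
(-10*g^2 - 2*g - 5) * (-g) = 10*g^3 + 2*g^2 + 5*g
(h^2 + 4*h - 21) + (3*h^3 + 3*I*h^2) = 3*h^3 + h^2 + 3*I*h^2 + 4*h - 21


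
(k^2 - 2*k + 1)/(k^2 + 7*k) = (k^2 - 2*k + 1)/(k*(k + 7))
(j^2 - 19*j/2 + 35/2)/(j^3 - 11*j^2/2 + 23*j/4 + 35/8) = 4*(j - 7)/(4*j^2 - 12*j - 7)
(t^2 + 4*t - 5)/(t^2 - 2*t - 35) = (t - 1)/(t - 7)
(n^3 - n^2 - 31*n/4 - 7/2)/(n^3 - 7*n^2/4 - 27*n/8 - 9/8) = 2*(2*n^2 - 3*n - 14)/(4*n^2 - 9*n - 9)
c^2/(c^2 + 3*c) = c/(c + 3)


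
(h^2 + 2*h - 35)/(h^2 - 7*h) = (h^2 + 2*h - 35)/(h*(h - 7))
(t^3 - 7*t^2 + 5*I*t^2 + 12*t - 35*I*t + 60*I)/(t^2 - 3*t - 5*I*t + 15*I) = (t^2 + t*(-4 + 5*I) - 20*I)/(t - 5*I)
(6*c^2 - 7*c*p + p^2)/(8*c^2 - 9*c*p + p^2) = (-6*c + p)/(-8*c + p)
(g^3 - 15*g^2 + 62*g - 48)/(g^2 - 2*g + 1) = (g^2 - 14*g + 48)/(g - 1)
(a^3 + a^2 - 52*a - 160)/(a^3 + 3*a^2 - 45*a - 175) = (a^2 - 4*a - 32)/(a^2 - 2*a - 35)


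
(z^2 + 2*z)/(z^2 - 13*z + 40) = z*(z + 2)/(z^2 - 13*z + 40)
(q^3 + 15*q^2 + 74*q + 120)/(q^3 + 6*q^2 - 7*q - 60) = (q + 6)/(q - 3)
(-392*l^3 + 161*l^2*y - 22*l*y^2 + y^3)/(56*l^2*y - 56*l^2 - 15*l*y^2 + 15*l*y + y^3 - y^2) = (-7*l + y)/(y - 1)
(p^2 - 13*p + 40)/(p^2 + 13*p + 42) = (p^2 - 13*p + 40)/(p^2 + 13*p + 42)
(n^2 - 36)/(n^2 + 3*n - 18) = (n - 6)/(n - 3)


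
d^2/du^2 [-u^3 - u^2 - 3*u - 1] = -6*u - 2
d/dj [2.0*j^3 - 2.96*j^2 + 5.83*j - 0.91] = 6.0*j^2 - 5.92*j + 5.83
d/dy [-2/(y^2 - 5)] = 4*y/(y^2 - 5)^2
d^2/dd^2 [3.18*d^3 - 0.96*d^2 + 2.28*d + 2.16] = 19.08*d - 1.92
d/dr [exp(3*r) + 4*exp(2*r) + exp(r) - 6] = (3*exp(2*r) + 8*exp(r) + 1)*exp(r)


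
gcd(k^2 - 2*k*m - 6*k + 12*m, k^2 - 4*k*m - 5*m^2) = 1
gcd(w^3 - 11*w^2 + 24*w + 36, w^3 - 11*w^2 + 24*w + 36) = w^3 - 11*w^2 + 24*w + 36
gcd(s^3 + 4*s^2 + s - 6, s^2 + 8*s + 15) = s + 3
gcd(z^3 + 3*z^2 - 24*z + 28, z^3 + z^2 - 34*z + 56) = z^2 + 5*z - 14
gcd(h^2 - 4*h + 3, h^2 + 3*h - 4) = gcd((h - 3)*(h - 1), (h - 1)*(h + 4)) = h - 1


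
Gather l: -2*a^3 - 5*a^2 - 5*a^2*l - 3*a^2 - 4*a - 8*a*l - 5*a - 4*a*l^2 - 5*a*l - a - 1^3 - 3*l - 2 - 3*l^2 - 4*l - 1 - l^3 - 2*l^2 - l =-2*a^3 - 8*a^2 - 10*a - l^3 + l^2*(-4*a - 5) + l*(-5*a^2 - 13*a - 8) - 4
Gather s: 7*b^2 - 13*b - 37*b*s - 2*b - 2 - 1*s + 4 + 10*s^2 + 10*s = 7*b^2 - 15*b + 10*s^2 + s*(9 - 37*b) + 2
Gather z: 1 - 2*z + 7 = 8 - 2*z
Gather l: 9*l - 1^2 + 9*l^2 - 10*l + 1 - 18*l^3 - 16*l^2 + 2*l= -18*l^3 - 7*l^2 + l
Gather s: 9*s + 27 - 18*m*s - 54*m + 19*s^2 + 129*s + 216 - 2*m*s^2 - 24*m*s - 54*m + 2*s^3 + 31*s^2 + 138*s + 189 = -108*m + 2*s^3 + s^2*(50 - 2*m) + s*(276 - 42*m) + 432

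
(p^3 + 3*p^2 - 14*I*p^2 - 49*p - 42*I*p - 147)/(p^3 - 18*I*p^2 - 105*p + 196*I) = (p + 3)/(p - 4*I)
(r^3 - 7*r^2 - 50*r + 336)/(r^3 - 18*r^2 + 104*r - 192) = (r + 7)/(r - 4)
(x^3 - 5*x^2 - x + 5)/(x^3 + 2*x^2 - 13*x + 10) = (x^2 - 4*x - 5)/(x^2 + 3*x - 10)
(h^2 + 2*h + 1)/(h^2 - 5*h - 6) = (h + 1)/(h - 6)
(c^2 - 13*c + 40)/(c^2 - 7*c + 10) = (c - 8)/(c - 2)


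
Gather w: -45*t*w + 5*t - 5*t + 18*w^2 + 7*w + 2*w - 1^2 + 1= 18*w^2 + w*(9 - 45*t)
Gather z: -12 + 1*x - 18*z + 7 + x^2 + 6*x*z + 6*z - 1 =x^2 + x + z*(6*x - 12) - 6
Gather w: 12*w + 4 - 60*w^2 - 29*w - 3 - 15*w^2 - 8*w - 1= -75*w^2 - 25*w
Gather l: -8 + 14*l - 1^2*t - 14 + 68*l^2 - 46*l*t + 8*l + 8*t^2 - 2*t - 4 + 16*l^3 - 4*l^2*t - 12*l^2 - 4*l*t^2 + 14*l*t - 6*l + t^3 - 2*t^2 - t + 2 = 16*l^3 + l^2*(56 - 4*t) + l*(-4*t^2 - 32*t + 16) + t^3 + 6*t^2 - 4*t - 24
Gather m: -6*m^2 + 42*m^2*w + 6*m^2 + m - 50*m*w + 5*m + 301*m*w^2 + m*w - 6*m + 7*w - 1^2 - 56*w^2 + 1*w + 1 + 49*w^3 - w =42*m^2*w + m*(301*w^2 - 49*w) + 49*w^3 - 56*w^2 + 7*w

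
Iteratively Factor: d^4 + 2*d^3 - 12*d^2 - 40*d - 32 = (d + 2)*(d^3 - 12*d - 16) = (d - 4)*(d + 2)*(d^2 + 4*d + 4) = (d - 4)*(d + 2)^2*(d + 2)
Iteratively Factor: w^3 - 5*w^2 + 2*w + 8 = (w + 1)*(w^2 - 6*w + 8) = (w - 4)*(w + 1)*(w - 2)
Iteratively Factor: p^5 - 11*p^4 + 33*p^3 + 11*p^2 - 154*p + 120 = (p + 2)*(p^4 - 13*p^3 + 59*p^2 - 107*p + 60) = (p - 5)*(p + 2)*(p^3 - 8*p^2 + 19*p - 12) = (p - 5)*(p - 1)*(p + 2)*(p^2 - 7*p + 12) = (p - 5)*(p - 3)*(p - 1)*(p + 2)*(p - 4)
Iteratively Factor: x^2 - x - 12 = (x - 4)*(x + 3)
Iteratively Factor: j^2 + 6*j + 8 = (j + 2)*(j + 4)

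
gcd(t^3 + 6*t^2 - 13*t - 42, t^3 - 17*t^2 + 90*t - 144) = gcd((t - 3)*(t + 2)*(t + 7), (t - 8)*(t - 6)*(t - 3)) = t - 3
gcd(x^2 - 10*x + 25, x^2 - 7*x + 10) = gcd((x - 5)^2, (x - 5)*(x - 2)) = x - 5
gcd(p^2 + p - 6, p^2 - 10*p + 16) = p - 2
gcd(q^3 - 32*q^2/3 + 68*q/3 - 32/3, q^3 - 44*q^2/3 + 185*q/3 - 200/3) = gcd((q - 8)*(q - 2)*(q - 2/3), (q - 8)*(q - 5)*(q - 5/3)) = q - 8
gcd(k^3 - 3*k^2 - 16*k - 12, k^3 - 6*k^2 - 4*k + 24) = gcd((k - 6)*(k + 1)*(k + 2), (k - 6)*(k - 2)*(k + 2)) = k^2 - 4*k - 12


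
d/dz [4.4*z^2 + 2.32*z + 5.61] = 8.8*z + 2.32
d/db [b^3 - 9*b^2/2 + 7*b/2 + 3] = 3*b^2 - 9*b + 7/2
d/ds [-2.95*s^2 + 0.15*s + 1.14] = 0.15 - 5.9*s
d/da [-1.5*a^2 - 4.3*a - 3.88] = -3.0*a - 4.3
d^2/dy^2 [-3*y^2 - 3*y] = -6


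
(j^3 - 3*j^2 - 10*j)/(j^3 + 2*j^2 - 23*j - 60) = j*(j + 2)/(j^2 + 7*j + 12)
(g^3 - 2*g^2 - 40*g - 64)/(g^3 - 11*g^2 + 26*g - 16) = (g^2 + 6*g + 8)/(g^2 - 3*g + 2)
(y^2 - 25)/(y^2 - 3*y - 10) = (y + 5)/(y + 2)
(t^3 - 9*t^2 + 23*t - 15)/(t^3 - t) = (t^2 - 8*t + 15)/(t*(t + 1))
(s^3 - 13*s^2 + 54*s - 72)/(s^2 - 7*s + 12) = s - 6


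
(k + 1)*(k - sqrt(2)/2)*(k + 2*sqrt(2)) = k^3 + k^2 + 3*sqrt(2)*k^2/2 - 2*k + 3*sqrt(2)*k/2 - 2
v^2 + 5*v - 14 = (v - 2)*(v + 7)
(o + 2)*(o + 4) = o^2 + 6*o + 8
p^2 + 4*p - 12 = (p - 2)*(p + 6)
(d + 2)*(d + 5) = d^2 + 7*d + 10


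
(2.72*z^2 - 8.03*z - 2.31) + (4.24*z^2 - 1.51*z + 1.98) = 6.96*z^2 - 9.54*z - 0.33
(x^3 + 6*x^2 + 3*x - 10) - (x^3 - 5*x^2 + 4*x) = 11*x^2 - x - 10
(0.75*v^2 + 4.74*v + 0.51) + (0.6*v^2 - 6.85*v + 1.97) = 1.35*v^2 - 2.11*v + 2.48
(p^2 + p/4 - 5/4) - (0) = p^2 + p/4 - 5/4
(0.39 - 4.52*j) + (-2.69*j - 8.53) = -7.21*j - 8.14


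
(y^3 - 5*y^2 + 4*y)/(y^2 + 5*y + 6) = y*(y^2 - 5*y + 4)/(y^2 + 5*y + 6)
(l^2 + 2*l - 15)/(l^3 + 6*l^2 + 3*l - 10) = (l - 3)/(l^2 + l - 2)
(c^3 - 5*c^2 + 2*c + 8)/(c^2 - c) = (c^3 - 5*c^2 + 2*c + 8)/(c*(c - 1))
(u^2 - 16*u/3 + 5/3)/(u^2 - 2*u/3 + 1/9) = 3*(u - 5)/(3*u - 1)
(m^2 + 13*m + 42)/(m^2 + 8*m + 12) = (m + 7)/(m + 2)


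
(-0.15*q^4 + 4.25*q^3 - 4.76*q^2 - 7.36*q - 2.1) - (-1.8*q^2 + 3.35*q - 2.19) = -0.15*q^4 + 4.25*q^3 - 2.96*q^2 - 10.71*q + 0.0899999999999999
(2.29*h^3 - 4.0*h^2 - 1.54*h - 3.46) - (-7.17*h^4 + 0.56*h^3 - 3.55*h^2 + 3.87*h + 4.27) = 7.17*h^4 + 1.73*h^3 - 0.45*h^2 - 5.41*h - 7.73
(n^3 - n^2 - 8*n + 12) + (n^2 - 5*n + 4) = n^3 - 13*n + 16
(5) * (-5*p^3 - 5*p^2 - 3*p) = -25*p^3 - 25*p^2 - 15*p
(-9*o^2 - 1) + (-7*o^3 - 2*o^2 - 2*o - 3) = -7*o^3 - 11*o^2 - 2*o - 4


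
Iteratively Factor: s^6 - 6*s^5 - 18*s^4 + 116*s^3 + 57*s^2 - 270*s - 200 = (s + 1)*(s^5 - 7*s^4 - 11*s^3 + 127*s^2 - 70*s - 200) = (s - 2)*(s + 1)*(s^4 - 5*s^3 - 21*s^2 + 85*s + 100) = (s - 5)*(s - 2)*(s + 1)*(s^3 - 21*s - 20) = (s - 5)*(s - 2)*(s + 1)*(s + 4)*(s^2 - 4*s - 5) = (s - 5)^2*(s - 2)*(s + 1)*(s + 4)*(s + 1)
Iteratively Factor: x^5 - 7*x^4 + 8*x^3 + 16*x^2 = (x + 1)*(x^4 - 8*x^3 + 16*x^2) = x*(x + 1)*(x^3 - 8*x^2 + 16*x) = x*(x - 4)*(x + 1)*(x^2 - 4*x) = x^2*(x - 4)*(x + 1)*(x - 4)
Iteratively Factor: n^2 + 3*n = (n + 3)*(n)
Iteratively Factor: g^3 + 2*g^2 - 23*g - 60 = (g + 3)*(g^2 - g - 20) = (g + 3)*(g + 4)*(g - 5)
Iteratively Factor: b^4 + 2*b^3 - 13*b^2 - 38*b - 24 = (b + 3)*(b^3 - b^2 - 10*b - 8) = (b - 4)*(b + 3)*(b^2 + 3*b + 2) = (b - 4)*(b + 1)*(b + 3)*(b + 2)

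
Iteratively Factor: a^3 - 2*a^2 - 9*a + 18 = (a - 2)*(a^2 - 9) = (a - 2)*(a + 3)*(a - 3)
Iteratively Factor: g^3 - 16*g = (g)*(g^2 - 16) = g*(g + 4)*(g - 4)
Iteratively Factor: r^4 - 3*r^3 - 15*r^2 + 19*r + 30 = (r - 5)*(r^3 + 2*r^2 - 5*r - 6) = (r - 5)*(r + 1)*(r^2 + r - 6) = (r - 5)*(r + 1)*(r + 3)*(r - 2)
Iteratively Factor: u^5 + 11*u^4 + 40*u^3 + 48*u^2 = (u + 4)*(u^4 + 7*u^3 + 12*u^2) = (u + 3)*(u + 4)*(u^3 + 4*u^2) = u*(u + 3)*(u + 4)*(u^2 + 4*u) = u^2*(u + 3)*(u + 4)*(u + 4)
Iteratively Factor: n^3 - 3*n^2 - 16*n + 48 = (n - 3)*(n^2 - 16) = (n - 4)*(n - 3)*(n + 4)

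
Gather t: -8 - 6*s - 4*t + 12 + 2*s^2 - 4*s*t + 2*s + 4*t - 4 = 2*s^2 - 4*s*t - 4*s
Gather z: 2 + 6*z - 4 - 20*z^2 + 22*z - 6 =-20*z^2 + 28*z - 8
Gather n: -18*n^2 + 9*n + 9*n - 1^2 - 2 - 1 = -18*n^2 + 18*n - 4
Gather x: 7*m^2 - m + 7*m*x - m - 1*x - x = 7*m^2 - 2*m + x*(7*m - 2)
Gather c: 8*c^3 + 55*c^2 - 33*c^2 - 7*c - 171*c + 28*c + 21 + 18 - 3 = 8*c^3 + 22*c^2 - 150*c + 36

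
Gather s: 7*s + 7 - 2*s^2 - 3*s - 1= -2*s^2 + 4*s + 6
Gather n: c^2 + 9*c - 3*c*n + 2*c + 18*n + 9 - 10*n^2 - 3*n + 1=c^2 + 11*c - 10*n^2 + n*(15 - 3*c) + 10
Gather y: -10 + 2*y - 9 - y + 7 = y - 12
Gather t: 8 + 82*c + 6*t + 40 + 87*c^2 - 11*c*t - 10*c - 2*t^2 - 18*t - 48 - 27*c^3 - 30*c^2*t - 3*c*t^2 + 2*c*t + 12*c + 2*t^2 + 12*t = -27*c^3 + 87*c^2 - 3*c*t^2 + 84*c + t*(-30*c^2 - 9*c)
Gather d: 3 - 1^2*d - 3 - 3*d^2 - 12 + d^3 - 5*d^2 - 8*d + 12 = d^3 - 8*d^2 - 9*d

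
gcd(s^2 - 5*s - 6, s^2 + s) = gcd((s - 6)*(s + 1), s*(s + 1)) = s + 1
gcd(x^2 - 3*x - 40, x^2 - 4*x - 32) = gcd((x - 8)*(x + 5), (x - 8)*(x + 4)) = x - 8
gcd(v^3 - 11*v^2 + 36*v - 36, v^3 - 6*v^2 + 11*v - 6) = v^2 - 5*v + 6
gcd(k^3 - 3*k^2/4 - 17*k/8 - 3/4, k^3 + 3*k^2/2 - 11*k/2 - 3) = k^2 - 3*k/2 - 1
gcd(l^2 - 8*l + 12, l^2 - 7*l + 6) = l - 6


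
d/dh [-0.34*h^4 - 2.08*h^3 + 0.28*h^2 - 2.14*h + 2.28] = -1.36*h^3 - 6.24*h^2 + 0.56*h - 2.14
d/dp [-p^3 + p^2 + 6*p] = -3*p^2 + 2*p + 6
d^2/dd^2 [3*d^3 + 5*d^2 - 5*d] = 18*d + 10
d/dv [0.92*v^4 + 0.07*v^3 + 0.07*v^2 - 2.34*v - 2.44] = 3.68*v^3 + 0.21*v^2 + 0.14*v - 2.34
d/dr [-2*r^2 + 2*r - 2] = 2 - 4*r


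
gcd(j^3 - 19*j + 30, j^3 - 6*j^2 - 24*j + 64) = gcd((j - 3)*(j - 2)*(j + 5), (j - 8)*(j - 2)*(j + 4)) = j - 2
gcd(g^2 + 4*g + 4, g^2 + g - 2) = g + 2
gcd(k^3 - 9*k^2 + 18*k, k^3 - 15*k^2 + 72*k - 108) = k^2 - 9*k + 18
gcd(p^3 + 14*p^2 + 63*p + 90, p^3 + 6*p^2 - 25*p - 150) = p^2 + 11*p + 30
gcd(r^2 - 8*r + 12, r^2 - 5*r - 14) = 1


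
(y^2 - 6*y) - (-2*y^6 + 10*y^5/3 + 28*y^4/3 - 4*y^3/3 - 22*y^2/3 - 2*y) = 2*y^6 - 10*y^5/3 - 28*y^4/3 + 4*y^3/3 + 25*y^2/3 - 4*y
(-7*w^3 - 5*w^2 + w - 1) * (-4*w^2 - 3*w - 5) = 28*w^5 + 41*w^4 + 46*w^3 + 26*w^2 - 2*w + 5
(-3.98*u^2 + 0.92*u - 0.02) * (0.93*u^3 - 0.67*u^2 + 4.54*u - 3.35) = -3.7014*u^5 + 3.5222*u^4 - 18.7042*u^3 + 17.5232*u^2 - 3.1728*u + 0.067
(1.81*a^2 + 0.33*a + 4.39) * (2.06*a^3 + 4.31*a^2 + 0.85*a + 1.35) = 3.7286*a^5 + 8.4809*a^4 + 12.0042*a^3 + 21.6449*a^2 + 4.177*a + 5.9265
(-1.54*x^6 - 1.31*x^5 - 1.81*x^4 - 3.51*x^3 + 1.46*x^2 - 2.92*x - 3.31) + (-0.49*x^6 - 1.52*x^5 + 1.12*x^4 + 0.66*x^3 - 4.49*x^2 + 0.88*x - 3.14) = -2.03*x^6 - 2.83*x^5 - 0.69*x^4 - 2.85*x^3 - 3.03*x^2 - 2.04*x - 6.45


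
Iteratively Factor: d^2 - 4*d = (d)*(d - 4)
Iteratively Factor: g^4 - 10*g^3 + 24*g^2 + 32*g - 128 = (g - 4)*(g^3 - 6*g^2 + 32) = (g - 4)^2*(g^2 - 2*g - 8) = (g - 4)^2*(g + 2)*(g - 4)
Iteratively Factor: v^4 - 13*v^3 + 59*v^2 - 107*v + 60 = (v - 3)*(v^3 - 10*v^2 + 29*v - 20) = (v - 4)*(v - 3)*(v^2 - 6*v + 5) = (v - 5)*(v - 4)*(v - 3)*(v - 1)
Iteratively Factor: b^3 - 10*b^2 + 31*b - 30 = (b - 2)*(b^2 - 8*b + 15) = (b - 5)*(b - 2)*(b - 3)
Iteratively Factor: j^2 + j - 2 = (j + 2)*(j - 1)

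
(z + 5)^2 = z^2 + 10*z + 25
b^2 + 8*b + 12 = (b + 2)*(b + 6)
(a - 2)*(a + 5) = a^2 + 3*a - 10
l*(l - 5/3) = l^2 - 5*l/3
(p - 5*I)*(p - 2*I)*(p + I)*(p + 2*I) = p^4 - 4*I*p^3 + 9*p^2 - 16*I*p + 20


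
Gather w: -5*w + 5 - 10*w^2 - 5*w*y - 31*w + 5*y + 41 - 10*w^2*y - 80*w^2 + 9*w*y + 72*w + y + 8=w^2*(-10*y - 90) + w*(4*y + 36) + 6*y + 54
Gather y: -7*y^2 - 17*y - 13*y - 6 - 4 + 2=-7*y^2 - 30*y - 8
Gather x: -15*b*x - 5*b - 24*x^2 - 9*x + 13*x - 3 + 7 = -5*b - 24*x^2 + x*(4 - 15*b) + 4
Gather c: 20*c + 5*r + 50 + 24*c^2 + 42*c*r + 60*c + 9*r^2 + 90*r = 24*c^2 + c*(42*r + 80) + 9*r^2 + 95*r + 50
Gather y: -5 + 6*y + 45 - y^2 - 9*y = -y^2 - 3*y + 40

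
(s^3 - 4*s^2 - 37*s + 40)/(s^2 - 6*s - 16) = (s^2 + 4*s - 5)/(s + 2)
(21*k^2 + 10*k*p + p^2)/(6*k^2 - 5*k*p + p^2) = (21*k^2 + 10*k*p + p^2)/(6*k^2 - 5*k*p + p^2)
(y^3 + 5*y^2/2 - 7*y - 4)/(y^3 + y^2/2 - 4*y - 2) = (y + 4)/(y + 2)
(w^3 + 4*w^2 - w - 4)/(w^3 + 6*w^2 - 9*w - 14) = (w^2 + 3*w - 4)/(w^2 + 5*w - 14)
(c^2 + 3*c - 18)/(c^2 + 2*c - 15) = (c + 6)/(c + 5)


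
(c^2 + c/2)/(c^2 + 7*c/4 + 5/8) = 4*c/(4*c + 5)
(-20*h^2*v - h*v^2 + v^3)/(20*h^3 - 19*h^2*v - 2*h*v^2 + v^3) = v/(-h + v)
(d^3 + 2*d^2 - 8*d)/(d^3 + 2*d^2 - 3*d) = (d^2 + 2*d - 8)/(d^2 + 2*d - 3)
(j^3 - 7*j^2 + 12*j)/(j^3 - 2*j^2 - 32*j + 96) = j*(j - 3)/(j^2 + 2*j - 24)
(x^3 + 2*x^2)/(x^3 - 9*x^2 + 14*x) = x*(x + 2)/(x^2 - 9*x + 14)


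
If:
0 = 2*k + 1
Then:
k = -1/2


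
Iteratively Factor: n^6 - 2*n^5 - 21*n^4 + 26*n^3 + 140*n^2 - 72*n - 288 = (n - 4)*(n^5 + 2*n^4 - 13*n^3 - 26*n^2 + 36*n + 72) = (n - 4)*(n - 3)*(n^4 + 5*n^3 + 2*n^2 - 20*n - 24) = (n - 4)*(n - 3)*(n + 2)*(n^3 + 3*n^2 - 4*n - 12) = (n - 4)*(n - 3)*(n - 2)*(n + 2)*(n^2 + 5*n + 6) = (n - 4)*(n - 3)*(n - 2)*(n + 2)*(n + 3)*(n + 2)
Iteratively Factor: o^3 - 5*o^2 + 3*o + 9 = (o - 3)*(o^2 - 2*o - 3) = (o - 3)*(o + 1)*(o - 3)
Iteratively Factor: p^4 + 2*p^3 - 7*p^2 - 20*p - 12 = (p - 3)*(p^3 + 5*p^2 + 8*p + 4) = (p - 3)*(p + 2)*(p^2 + 3*p + 2) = (p - 3)*(p + 1)*(p + 2)*(p + 2)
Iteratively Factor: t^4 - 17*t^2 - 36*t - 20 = (t + 2)*(t^3 - 2*t^2 - 13*t - 10) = (t + 2)^2*(t^2 - 4*t - 5) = (t + 1)*(t + 2)^2*(t - 5)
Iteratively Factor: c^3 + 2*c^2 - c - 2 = (c + 2)*(c^2 - 1) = (c - 1)*(c + 2)*(c + 1)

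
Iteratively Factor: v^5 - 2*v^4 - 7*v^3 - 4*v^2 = (v)*(v^4 - 2*v^3 - 7*v^2 - 4*v) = v*(v + 1)*(v^3 - 3*v^2 - 4*v) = v^2*(v + 1)*(v^2 - 3*v - 4) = v^2*(v - 4)*(v + 1)*(v + 1)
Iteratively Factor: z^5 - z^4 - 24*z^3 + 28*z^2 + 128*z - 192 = (z - 2)*(z^4 + z^3 - 22*z^2 - 16*z + 96) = (z - 2)*(z + 3)*(z^3 - 2*z^2 - 16*z + 32) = (z - 2)^2*(z + 3)*(z^2 - 16) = (z - 4)*(z - 2)^2*(z + 3)*(z + 4)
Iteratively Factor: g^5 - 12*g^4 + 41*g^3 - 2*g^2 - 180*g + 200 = (g - 5)*(g^4 - 7*g^3 + 6*g^2 + 28*g - 40) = (g - 5)*(g - 2)*(g^3 - 5*g^2 - 4*g + 20) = (g - 5)*(g - 2)^2*(g^2 - 3*g - 10) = (g - 5)*(g - 2)^2*(g + 2)*(g - 5)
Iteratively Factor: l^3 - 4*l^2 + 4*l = (l - 2)*(l^2 - 2*l) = (l - 2)^2*(l)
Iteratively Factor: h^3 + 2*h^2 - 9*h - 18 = (h + 2)*(h^2 - 9) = (h + 2)*(h + 3)*(h - 3)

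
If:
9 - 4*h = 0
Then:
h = 9/4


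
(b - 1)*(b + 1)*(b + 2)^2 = b^4 + 4*b^3 + 3*b^2 - 4*b - 4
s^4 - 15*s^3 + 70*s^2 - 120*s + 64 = (s - 8)*(s - 4)*(s - 2)*(s - 1)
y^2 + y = y*(y + 1)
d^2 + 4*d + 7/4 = (d + 1/2)*(d + 7/2)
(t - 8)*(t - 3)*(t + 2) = t^3 - 9*t^2 + 2*t + 48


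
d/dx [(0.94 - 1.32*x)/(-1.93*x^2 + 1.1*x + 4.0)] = (-2.5476*x^2 + 3.6284*x - 6.314)/(3.7249*x^4 - 4.246*x^3 - 14.23*x^2 + 8.8*x + 16.0)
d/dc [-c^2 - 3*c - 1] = -2*c - 3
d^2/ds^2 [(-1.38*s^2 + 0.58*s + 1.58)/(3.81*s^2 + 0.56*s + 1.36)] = (-2.8421709430404e-14*s^4 + 22.727412*s^3 + 180.516276*s^2 + 2.19456*s - 21.371232)/(55.306341*s^6 + 24.387048*s^5 + 62.810136*s^4 + 17.585792*s^3 + 22.420416*s^2 + 3.107328*s + 2.515456)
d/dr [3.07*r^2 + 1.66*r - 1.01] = 6.14*r + 1.66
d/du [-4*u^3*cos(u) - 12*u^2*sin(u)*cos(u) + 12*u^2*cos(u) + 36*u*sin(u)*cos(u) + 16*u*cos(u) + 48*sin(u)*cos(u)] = 4*u^3*sin(u) - 12*sqrt(2)*u^2*sin(u + pi/4) - 12*u^2*cos(2*u) - 16*u*sin(u) - 12*u*sin(2*u) + 24*u*cos(u) + 36*u*cos(2*u) + 18*sin(2*u) + 16*cos(u) + 48*cos(2*u)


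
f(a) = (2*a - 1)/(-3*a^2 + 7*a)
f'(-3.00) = 0.03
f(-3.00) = 0.15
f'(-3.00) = 0.03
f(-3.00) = 0.15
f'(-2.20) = 0.06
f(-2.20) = 0.18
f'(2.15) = 15.62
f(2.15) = 2.79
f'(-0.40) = 0.96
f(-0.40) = 0.55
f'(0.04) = 89.39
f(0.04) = -3.34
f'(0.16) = 5.69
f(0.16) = -0.65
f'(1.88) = 2.59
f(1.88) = 1.08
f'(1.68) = 1.28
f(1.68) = 0.72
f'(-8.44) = 0.01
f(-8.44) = 0.07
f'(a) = (2*a - 1)*(6*a - 7)/(-3*a^2 + 7*a)^2 + 2/(-3*a^2 + 7*a)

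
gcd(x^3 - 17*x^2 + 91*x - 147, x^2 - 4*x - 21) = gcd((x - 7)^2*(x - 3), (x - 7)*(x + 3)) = x - 7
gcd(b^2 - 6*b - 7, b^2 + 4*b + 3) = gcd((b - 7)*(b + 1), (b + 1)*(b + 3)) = b + 1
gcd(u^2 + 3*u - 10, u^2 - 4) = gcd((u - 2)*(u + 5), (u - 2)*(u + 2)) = u - 2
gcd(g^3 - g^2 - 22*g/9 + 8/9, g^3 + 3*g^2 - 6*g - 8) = g - 2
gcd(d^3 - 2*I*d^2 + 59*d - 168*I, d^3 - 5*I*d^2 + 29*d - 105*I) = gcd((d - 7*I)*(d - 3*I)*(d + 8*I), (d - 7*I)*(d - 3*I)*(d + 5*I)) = d^2 - 10*I*d - 21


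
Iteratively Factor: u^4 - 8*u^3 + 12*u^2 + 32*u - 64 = (u - 4)*(u^3 - 4*u^2 - 4*u + 16) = (u - 4)*(u + 2)*(u^2 - 6*u + 8) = (u - 4)^2*(u + 2)*(u - 2)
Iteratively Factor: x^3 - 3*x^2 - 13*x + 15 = (x - 1)*(x^2 - 2*x - 15) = (x - 5)*(x - 1)*(x + 3)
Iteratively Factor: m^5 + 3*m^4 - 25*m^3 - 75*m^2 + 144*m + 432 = (m + 4)*(m^4 - m^3 - 21*m^2 + 9*m + 108) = (m + 3)*(m + 4)*(m^3 - 4*m^2 - 9*m + 36) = (m - 4)*(m + 3)*(m + 4)*(m^2 - 9) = (m - 4)*(m + 3)^2*(m + 4)*(m - 3)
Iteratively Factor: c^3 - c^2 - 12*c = (c - 4)*(c^2 + 3*c) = (c - 4)*(c + 3)*(c)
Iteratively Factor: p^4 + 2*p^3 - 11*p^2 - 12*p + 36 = (p + 3)*(p^3 - p^2 - 8*p + 12) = (p - 2)*(p + 3)*(p^2 + p - 6) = (p - 2)^2*(p + 3)*(p + 3)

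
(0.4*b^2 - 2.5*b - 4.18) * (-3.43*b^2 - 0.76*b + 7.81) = -1.372*b^4 + 8.271*b^3 + 19.3614*b^2 - 16.3482*b - 32.6458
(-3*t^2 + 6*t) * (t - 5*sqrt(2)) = -3*t^3 + 6*t^2 + 15*sqrt(2)*t^2 - 30*sqrt(2)*t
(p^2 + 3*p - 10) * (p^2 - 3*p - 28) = p^4 - 47*p^2 - 54*p + 280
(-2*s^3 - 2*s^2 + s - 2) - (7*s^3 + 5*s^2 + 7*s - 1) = -9*s^3 - 7*s^2 - 6*s - 1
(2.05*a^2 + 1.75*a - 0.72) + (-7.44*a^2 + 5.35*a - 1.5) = -5.39*a^2 + 7.1*a - 2.22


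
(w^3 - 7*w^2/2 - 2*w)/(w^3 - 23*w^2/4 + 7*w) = 2*(2*w + 1)/(4*w - 7)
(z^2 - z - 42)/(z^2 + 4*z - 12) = (z - 7)/(z - 2)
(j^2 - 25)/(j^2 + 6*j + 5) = (j - 5)/(j + 1)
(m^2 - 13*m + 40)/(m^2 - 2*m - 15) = (m - 8)/(m + 3)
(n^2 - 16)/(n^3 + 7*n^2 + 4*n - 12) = (n^2 - 16)/(n^3 + 7*n^2 + 4*n - 12)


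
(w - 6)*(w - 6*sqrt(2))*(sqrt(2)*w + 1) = sqrt(2)*w^3 - 11*w^2 - 6*sqrt(2)*w^2 - 6*sqrt(2)*w + 66*w + 36*sqrt(2)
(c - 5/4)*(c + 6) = c^2 + 19*c/4 - 15/2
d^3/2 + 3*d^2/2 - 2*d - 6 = (d/2 + 1)*(d - 2)*(d + 3)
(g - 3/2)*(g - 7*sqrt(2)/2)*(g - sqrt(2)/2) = g^3 - 4*sqrt(2)*g^2 - 3*g^2/2 + 7*g/2 + 6*sqrt(2)*g - 21/4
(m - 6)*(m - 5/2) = m^2 - 17*m/2 + 15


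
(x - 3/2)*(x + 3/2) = x^2 - 9/4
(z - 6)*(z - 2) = z^2 - 8*z + 12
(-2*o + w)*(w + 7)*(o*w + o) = -2*o^2*w^2 - 16*o^2*w - 14*o^2 + o*w^3 + 8*o*w^2 + 7*o*w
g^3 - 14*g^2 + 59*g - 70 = (g - 7)*(g - 5)*(g - 2)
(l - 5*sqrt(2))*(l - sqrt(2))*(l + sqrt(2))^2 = l^4 - 4*sqrt(2)*l^3 - 12*l^2 + 8*sqrt(2)*l + 20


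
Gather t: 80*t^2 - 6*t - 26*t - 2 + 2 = 80*t^2 - 32*t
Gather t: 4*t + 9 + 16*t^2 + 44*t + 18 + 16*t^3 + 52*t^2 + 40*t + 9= 16*t^3 + 68*t^2 + 88*t + 36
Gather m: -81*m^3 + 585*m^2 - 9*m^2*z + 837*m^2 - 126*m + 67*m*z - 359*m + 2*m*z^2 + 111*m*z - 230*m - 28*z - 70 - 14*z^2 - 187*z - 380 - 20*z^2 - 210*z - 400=-81*m^3 + m^2*(1422 - 9*z) + m*(2*z^2 + 178*z - 715) - 34*z^2 - 425*z - 850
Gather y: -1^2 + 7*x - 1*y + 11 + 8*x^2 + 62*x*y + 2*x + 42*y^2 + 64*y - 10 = 8*x^2 + 9*x + 42*y^2 + y*(62*x + 63)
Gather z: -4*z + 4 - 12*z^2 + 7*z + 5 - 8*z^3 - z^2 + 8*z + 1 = -8*z^3 - 13*z^2 + 11*z + 10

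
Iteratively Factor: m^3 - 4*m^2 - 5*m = (m)*(m^2 - 4*m - 5) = m*(m - 5)*(m + 1)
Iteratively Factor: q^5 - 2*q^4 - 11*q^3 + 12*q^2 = (q - 4)*(q^4 + 2*q^3 - 3*q^2) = q*(q - 4)*(q^3 + 2*q^2 - 3*q) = q^2*(q - 4)*(q^2 + 2*q - 3) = q^2*(q - 4)*(q + 3)*(q - 1)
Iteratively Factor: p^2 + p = (p + 1)*(p)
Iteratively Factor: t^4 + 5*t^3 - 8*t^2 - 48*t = (t)*(t^3 + 5*t^2 - 8*t - 48) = t*(t + 4)*(t^2 + t - 12) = t*(t + 4)^2*(t - 3)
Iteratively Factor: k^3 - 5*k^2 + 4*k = (k - 4)*(k^2 - k) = (k - 4)*(k - 1)*(k)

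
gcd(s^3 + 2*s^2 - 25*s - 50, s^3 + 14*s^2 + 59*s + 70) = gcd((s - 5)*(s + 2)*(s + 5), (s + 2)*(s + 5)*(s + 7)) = s^2 + 7*s + 10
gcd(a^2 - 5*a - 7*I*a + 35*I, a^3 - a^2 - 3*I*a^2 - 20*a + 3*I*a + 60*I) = a - 5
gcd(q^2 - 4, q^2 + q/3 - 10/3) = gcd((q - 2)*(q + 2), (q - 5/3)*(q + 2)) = q + 2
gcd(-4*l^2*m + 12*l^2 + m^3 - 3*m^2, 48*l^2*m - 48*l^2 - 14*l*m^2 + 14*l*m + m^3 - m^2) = 1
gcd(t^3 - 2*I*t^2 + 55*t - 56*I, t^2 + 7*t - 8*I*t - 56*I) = t - 8*I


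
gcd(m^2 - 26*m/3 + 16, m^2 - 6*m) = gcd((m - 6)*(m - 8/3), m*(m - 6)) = m - 6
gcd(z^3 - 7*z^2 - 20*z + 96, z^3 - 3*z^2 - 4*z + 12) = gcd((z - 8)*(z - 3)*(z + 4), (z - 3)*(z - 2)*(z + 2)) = z - 3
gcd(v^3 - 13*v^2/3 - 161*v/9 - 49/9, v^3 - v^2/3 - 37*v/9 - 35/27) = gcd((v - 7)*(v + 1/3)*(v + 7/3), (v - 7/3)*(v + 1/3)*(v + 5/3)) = v + 1/3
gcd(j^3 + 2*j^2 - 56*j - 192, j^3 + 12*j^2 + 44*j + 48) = j^2 + 10*j + 24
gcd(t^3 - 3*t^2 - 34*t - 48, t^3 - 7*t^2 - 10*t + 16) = t^2 - 6*t - 16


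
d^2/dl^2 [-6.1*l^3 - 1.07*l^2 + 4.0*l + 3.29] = -36.6*l - 2.14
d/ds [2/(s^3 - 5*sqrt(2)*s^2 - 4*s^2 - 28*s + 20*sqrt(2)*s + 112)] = 2*(-3*s^2 + 8*s + 10*sqrt(2)*s - 20*sqrt(2) + 28)/(s^3 - 5*sqrt(2)*s^2 - 4*s^2 - 28*s + 20*sqrt(2)*s + 112)^2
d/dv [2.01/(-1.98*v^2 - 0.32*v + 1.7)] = (7.9596*v + 0.6432)/(1.98*v^2 + 0.32*v - 1.7)^2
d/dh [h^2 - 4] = 2*h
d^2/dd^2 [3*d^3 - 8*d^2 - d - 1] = 18*d - 16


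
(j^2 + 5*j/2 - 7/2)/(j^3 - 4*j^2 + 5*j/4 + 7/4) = 2*(2*j + 7)/(4*j^2 - 12*j - 7)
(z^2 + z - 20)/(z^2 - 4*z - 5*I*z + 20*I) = (z + 5)/(z - 5*I)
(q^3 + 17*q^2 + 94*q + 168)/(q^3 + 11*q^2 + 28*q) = (q + 6)/q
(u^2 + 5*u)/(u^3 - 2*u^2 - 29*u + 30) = u/(u^2 - 7*u + 6)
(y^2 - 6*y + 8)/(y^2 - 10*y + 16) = (y - 4)/(y - 8)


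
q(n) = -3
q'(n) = 0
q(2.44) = -3.00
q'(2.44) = 0.00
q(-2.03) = -3.00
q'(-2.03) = 0.00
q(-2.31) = -3.00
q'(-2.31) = 0.00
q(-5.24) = -3.00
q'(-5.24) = 0.00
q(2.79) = -3.00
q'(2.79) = 0.00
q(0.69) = -3.00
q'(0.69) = 0.00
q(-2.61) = -3.00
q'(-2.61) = 0.00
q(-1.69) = -3.00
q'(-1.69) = 0.00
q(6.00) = -3.00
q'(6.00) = 0.00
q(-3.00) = -3.00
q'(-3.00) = 0.00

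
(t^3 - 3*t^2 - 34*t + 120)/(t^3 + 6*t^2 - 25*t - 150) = (t - 4)/(t + 5)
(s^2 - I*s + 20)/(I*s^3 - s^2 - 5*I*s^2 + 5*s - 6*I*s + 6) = (s^2 - I*s + 20)/(I*s^3 - s^2 - 5*I*s^2 + 5*s - 6*I*s + 6)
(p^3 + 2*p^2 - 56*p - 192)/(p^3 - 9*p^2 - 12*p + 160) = (p + 6)/(p - 5)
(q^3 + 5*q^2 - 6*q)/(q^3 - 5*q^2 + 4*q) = (q + 6)/(q - 4)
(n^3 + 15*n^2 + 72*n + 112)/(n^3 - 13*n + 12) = (n^2 + 11*n + 28)/(n^2 - 4*n + 3)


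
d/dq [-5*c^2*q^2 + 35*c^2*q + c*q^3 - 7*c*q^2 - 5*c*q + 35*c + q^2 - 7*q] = -10*c^2*q + 35*c^2 + 3*c*q^2 - 14*c*q - 5*c + 2*q - 7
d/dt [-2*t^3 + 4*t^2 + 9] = 2*t*(4 - 3*t)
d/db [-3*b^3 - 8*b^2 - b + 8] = -9*b^2 - 16*b - 1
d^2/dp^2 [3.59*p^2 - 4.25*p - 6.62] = 7.18000000000000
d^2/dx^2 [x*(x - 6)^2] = 6*x - 24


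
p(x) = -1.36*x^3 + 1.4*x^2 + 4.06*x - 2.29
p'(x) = -4.08*x^2 + 2.8*x + 4.06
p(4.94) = -112.02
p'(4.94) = -81.67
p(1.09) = 2.04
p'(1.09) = 2.26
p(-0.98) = -3.64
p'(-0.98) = -2.60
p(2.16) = -0.69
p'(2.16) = -8.93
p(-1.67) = 1.17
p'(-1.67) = -11.99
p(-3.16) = 41.77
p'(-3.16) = -45.53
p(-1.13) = -3.13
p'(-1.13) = -4.31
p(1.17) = 2.20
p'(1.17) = 1.75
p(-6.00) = 317.51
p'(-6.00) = -159.62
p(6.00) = -221.29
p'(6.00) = -126.02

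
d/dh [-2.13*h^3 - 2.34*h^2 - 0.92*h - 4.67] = -6.39*h^2 - 4.68*h - 0.92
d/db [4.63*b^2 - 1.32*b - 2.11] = 9.26*b - 1.32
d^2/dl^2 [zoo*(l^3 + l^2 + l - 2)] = zoo*(l + 1)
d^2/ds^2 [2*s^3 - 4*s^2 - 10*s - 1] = 12*s - 8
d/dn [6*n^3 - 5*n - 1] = 18*n^2 - 5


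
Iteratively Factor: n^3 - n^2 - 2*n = (n - 2)*(n^2 + n) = (n - 2)*(n + 1)*(n)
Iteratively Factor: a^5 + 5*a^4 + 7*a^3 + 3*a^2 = (a + 3)*(a^4 + 2*a^3 + a^2) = (a + 1)*(a + 3)*(a^3 + a^2) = a*(a + 1)*(a + 3)*(a^2 + a) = a^2*(a + 1)*(a + 3)*(a + 1)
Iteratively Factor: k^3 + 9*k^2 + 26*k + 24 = (k + 2)*(k^2 + 7*k + 12) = (k + 2)*(k + 4)*(k + 3)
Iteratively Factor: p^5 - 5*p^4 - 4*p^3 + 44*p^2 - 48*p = (p - 4)*(p^4 - p^3 - 8*p^2 + 12*p) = p*(p - 4)*(p^3 - p^2 - 8*p + 12) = p*(p - 4)*(p + 3)*(p^2 - 4*p + 4) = p*(p - 4)*(p - 2)*(p + 3)*(p - 2)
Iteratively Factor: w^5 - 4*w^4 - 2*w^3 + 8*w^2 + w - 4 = (w - 1)*(w^4 - 3*w^3 - 5*w^2 + 3*w + 4) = (w - 1)*(w + 1)*(w^3 - 4*w^2 - w + 4) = (w - 4)*(w - 1)*(w + 1)*(w^2 - 1) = (w - 4)*(w - 1)^2*(w + 1)*(w + 1)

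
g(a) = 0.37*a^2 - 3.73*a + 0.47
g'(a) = 0.74*a - 3.73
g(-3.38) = 17.30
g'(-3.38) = -6.23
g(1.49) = -4.27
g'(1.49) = -2.63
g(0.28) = -0.55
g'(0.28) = -3.52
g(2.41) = -6.37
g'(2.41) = -1.95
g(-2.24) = 10.68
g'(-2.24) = -5.39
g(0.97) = -2.80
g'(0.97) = -3.01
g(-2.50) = 12.11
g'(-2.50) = -5.58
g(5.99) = -8.60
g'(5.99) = 0.70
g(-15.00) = 139.67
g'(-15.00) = -14.83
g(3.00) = -7.39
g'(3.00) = -1.51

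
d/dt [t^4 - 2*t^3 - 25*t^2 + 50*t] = 4*t^3 - 6*t^2 - 50*t + 50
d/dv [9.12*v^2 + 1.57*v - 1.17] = 18.24*v + 1.57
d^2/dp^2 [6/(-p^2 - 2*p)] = 12*(p*(p + 2) - 4*(p + 1)^2)/(p^3*(p + 2)^3)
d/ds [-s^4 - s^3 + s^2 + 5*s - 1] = -4*s^3 - 3*s^2 + 2*s + 5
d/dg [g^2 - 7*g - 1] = 2*g - 7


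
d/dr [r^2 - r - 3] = 2*r - 1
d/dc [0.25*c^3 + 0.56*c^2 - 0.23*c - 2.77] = 0.75*c^2 + 1.12*c - 0.23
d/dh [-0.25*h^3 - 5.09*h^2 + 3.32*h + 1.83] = -0.75*h^2 - 10.18*h + 3.32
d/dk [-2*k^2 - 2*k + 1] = -4*k - 2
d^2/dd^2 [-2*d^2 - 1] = -4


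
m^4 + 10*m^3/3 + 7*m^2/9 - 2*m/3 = m*(m - 1/3)*(m + 2/3)*(m + 3)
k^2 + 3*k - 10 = (k - 2)*(k + 5)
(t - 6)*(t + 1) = t^2 - 5*t - 6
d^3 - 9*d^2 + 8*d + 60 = (d - 6)*(d - 5)*(d + 2)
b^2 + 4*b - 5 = (b - 1)*(b + 5)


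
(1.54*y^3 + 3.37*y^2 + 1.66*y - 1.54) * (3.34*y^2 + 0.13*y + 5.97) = 5.1436*y^5 + 11.456*y^4 + 15.1763*y^3 + 15.1911*y^2 + 9.71*y - 9.1938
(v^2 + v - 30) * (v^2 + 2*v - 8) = v^4 + 3*v^3 - 36*v^2 - 68*v + 240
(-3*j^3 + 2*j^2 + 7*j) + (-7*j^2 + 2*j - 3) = -3*j^3 - 5*j^2 + 9*j - 3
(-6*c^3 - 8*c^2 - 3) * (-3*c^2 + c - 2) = 18*c^5 + 18*c^4 + 4*c^3 + 25*c^2 - 3*c + 6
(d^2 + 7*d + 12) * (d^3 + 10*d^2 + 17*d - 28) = d^5 + 17*d^4 + 99*d^3 + 211*d^2 + 8*d - 336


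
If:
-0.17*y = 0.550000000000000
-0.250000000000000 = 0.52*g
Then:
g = -0.48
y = -3.24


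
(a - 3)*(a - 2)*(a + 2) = a^3 - 3*a^2 - 4*a + 12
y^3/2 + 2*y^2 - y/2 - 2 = (y/2 + 1/2)*(y - 1)*(y + 4)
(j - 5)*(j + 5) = j^2 - 25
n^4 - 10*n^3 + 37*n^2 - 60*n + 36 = (n - 3)^2*(n - 2)^2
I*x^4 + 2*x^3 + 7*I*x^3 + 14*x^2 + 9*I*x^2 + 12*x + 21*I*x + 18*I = (x + 6)*(x - 3*I)*(x + I)*(I*x + I)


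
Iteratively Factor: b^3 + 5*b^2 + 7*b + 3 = (b + 1)*(b^2 + 4*b + 3) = (b + 1)^2*(b + 3)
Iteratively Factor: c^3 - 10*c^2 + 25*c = (c - 5)*(c^2 - 5*c) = (c - 5)^2*(c)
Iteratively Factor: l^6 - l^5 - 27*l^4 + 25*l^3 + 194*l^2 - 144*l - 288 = (l - 2)*(l^5 + l^4 - 25*l^3 - 25*l^2 + 144*l + 144) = (l - 2)*(l + 3)*(l^4 - 2*l^3 - 19*l^2 + 32*l + 48) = (l - 3)*(l - 2)*(l + 3)*(l^3 + l^2 - 16*l - 16) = (l - 4)*(l - 3)*(l - 2)*(l + 3)*(l^2 + 5*l + 4) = (l - 4)*(l - 3)*(l - 2)*(l + 3)*(l + 4)*(l + 1)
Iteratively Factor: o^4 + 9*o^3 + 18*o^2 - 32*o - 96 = (o + 4)*(o^3 + 5*o^2 - 2*o - 24) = (o - 2)*(o + 4)*(o^2 + 7*o + 12) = (o - 2)*(o + 4)^2*(o + 3)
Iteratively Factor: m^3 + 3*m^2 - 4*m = (m - 1)*(m^2 + 4*m) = (m - 1)*(m + 4)*(m)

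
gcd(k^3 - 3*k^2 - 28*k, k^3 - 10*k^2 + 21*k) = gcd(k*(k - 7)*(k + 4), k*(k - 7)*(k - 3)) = k^2 - 7*k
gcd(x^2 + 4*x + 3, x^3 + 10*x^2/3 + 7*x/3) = x + 1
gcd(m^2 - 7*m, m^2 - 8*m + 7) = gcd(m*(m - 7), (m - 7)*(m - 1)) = m - 7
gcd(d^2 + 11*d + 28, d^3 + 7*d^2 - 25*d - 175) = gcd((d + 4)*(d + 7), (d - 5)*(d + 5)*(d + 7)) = d + 7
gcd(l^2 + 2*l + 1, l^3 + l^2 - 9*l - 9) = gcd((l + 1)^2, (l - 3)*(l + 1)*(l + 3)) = l + 1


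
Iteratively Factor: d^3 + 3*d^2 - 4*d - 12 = (d + 3)*(d^2 - 4) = (d - 2)*(d + 3)*(d + 2)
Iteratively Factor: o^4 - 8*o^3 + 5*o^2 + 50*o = (o - 5)*(o^3 - 3*o^2 - 10*o) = (o - 5)^2*(o^2 + 2*o) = o*(o - 5)^2*(o + 2)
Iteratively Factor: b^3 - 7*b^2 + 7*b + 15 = (b - 5)*(b^2 - 2*b - 3) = (b - 5)*(b + 1)*(b - 3)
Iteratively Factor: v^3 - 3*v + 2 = (v + 2)*(v^2 - 2*v + 1) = (v - 1)*(v + 2)*(v - 1)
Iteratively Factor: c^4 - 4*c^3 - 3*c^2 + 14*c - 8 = (c - 1)*(c^3 - 3*c^2 - 6*c + 8) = (c - 4)*(c - 1)*(c^2 + c - 2) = (c - 4)*(c - 1)*(c + 2)*(c - 1)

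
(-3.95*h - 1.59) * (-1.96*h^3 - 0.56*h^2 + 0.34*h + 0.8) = 7.742*h^4 + 5.3284*h^3 - 0.4526*h^2 - 3.7006*h - 1.272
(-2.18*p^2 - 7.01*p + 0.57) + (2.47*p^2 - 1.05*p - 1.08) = 0.29*p^2 - 8.06*p - 0.51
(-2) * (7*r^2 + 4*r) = -14*r^2 - 8*r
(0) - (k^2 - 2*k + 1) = -k^2 + 2*k - 1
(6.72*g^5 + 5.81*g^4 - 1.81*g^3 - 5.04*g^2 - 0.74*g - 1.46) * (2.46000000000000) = 16.5312*g^5 + 14.2926*g^4 - 4.4526*g^3 - 12.3984*g^2 - 1.8204*g - 3.5916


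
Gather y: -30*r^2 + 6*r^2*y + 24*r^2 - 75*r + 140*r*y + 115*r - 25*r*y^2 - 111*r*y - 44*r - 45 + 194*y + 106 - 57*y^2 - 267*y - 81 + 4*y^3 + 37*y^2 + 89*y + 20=-6*r^2 - 4*r + 4*y^3 + y^2*(-25*r - 20) + y*(6*r^2 + 29*r + 16)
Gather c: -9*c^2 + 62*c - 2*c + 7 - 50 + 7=-9*c^2 + 60*c - 36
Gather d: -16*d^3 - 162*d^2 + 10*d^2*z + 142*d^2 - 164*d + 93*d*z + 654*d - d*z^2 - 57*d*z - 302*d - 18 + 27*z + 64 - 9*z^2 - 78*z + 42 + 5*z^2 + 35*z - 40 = -16*d^3 + d^2*(10*z - 20) + d*(-z^2 + 36*z + 188) - 4*z^2 - 16*z + 48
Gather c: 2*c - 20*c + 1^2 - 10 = -18*c - 9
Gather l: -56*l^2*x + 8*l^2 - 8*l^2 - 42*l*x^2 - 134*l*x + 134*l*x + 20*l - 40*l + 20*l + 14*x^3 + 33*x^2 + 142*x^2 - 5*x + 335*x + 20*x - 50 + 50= -56*l^2*x - 42*l*x^2 + 14*x^3 + 175*x^2 + 350*x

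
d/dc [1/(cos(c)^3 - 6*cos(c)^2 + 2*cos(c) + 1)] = (3*cos(c)^2 - 12*cos(c) + 2)*sin(c)/(cos(c)^3 - 6*cos(c)^2 + 2*cos(c) + 1)^2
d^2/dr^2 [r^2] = 2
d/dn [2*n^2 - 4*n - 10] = 4*n - 4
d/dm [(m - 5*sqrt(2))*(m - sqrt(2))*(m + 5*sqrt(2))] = 3*m^2 - 2*sqrt(2)*m - 50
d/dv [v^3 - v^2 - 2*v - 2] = 3*v^2 - 2*v - 2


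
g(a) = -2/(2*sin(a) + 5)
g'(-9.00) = -0.21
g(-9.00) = -0.48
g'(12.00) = 0.22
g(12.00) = -0.51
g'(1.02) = 0.05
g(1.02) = -0.30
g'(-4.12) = -0.05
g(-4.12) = -0.30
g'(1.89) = -0.03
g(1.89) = -0.29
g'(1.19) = 0.03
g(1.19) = -0.29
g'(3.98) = -0.22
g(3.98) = -0.57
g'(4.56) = -0.07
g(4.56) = -0.66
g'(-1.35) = 0.09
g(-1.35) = -0.66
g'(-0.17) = 0.18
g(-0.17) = -0.43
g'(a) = 4*cos(a)/(2*sin(a) + 5)^2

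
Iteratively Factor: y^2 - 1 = (y + 1)*(y - 1)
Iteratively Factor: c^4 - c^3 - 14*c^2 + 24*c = (c)*(c^3 - c^2 - 14*c + 24) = c*(c - 2)*(c^2 + c - 12) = c*(c - 2)*(c + 4)*(c - 3)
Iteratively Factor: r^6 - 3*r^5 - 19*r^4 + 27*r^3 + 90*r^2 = (r)*(r^5 - 3*r^4 - 19*r^3 + 27*r^2 + 90*r) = r^2*(r^4 - 3*r^3 - 19*r^2 + 27*r + 90) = r^2*(r - 3)*(r^3 - 19*r - 30) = r^2*(r - 3)*(r + 3)*(r^2 - 3*r - 10) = r^2*(r - 3)*(r + 2)*(r + 3)*(r - 5)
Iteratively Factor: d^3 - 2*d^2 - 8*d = (d + 2)*(d^2 - 4*d) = (d - 4)*(d + 2)*(d)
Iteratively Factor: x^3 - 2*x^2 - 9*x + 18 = (x + 3)*(x^2 - 5*x + 6) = (x - 3)*(x + 3)*(x - 2)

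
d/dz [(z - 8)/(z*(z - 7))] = (-z^2 + 16*z - 56)/(z^2*(z^2 - 14*z + 49))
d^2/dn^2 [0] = 0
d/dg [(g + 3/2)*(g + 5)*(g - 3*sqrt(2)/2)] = 3*g^2 - 3*sqrt(2)*g + 13*g - 39*sqrt(2)/4 + 15/2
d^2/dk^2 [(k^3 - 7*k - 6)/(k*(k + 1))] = -12/k^3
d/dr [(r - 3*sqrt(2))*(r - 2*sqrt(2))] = 2*r - 5*sqrt(2)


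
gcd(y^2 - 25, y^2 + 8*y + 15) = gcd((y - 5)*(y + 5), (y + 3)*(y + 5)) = y + 5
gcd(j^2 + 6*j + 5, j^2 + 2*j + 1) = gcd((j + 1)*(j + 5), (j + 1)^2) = j + 1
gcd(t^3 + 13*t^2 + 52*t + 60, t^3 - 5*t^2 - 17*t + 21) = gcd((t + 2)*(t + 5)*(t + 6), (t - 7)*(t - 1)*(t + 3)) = 1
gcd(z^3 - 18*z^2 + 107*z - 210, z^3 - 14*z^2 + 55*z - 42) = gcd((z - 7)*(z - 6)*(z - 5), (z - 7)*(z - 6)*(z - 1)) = z^2 - 13*z + 42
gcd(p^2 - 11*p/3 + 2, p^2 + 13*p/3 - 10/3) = p - 2/3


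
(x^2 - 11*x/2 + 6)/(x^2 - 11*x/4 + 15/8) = 4*(x - 4)/(4*x - 5)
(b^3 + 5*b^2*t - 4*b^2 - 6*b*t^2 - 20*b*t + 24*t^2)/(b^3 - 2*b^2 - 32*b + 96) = (b^2 + 5*b*t - 6*t^2)/(b^2 + 2*b - 24)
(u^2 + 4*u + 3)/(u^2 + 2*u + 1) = (u + 3)/(u + 1)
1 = 1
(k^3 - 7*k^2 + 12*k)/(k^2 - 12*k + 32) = k*(k - 3)/(k - 8)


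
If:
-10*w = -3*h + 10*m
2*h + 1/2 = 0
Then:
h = -1/4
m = -w - 3/40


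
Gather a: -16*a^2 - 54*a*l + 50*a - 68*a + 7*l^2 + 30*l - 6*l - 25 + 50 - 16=-16*a^2 + a*(-54*l - 18) + 7*l^2 + 24*l + 9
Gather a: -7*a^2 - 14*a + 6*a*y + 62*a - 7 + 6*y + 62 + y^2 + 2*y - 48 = -7*a^2 + a*(6*y + 48) + y^2 + 8*y + 7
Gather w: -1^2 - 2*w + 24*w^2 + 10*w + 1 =24*w^2 + 8*w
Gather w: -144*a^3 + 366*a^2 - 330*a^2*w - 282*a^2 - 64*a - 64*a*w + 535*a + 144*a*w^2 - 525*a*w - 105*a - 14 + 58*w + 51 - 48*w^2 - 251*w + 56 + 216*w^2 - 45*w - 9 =-144*a^3 + 84*a^2 + 366*a + w^2*(144*a + 168) + w*(-330*a^2 - 589*a - 238) + 84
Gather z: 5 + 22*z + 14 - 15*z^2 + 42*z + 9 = -15*z^2 + 64*z + 28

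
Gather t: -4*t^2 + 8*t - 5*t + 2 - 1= -4*t^2 + 3*t + 1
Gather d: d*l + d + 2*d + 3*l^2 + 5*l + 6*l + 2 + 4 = d*(l + 3) + 3*l^2 + 11*l + 6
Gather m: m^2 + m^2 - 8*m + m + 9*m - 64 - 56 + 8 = 2*m^2 + 2*m - 112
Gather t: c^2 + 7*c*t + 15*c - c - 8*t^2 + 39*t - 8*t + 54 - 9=c^2 + 14*c - 8*t^2 + t*(7*c + 31) + 45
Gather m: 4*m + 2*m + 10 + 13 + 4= 6*m + 27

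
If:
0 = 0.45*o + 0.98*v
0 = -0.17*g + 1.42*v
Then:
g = 8.35294117647059*v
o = -2.17777777777778*v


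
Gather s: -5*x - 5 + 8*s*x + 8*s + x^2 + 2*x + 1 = s*(8*x + 8) + x^2 - 3*x - 4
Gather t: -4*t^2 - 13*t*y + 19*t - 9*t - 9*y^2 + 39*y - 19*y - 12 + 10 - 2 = -4*t^2 + t*(10 - 13*y) - 9*y^2 + 20*y - 4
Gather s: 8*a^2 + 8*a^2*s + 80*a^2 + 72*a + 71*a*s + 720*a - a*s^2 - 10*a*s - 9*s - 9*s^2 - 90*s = 88*a^2 + 792*a + s^2*(-a - 9) + s*(8*a^2 + 61*a - 99)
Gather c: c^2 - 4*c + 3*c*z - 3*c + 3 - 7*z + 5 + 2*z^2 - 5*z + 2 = c^2 + c*(3*z - 7) + 2*z^2 - 12*z + 10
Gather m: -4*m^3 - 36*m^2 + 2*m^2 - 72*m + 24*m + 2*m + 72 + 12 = -4*m^3 - 34*m^2 - 46*m + 84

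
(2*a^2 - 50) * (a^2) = 2*a^4 - 50*a^2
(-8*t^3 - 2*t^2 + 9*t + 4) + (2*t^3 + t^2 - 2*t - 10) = -6*t^3 - t^2 + 7*t - 6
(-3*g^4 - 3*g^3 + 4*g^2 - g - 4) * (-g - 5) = 3*g^5 + 18*g^4 + 11*g^3 - 19*g^2 + 9*g + 20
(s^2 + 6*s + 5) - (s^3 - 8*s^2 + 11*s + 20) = -s^3 + 9*s^2 - 5*s - 15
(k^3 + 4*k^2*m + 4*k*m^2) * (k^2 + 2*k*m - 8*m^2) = k^5 + 6*k^4*m + 4*k^3*m^2 - 24*k^2*m^3 - 32*k*m^4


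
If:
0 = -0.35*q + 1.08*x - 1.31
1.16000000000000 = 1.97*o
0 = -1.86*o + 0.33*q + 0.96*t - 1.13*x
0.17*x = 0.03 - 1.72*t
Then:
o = 0.59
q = -38.30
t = 1.12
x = -11.20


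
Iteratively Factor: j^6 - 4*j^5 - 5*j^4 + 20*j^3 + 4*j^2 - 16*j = (j + 2)*(j^5 - 6*j^4 + 7*j^3 + 6*j^2 - 8*j) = j*(j + 2)*(j^4 - 6*j^3 + 7*j^2 + 6*j - 8) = j*(j - 4)*(j + 2)*(j^3 - 2*j^2 - j + 2) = j*(j - 4)*(j - 1)*(j + 2)*(j^2 - j - 2) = j*(j - 4)*(j - 2)*(j - 1)*(j + 2)*(j + 1)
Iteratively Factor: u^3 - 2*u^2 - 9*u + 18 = (u + 3)*(u^2 - 5*u + 6) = (u - 2)*(u + 3)*(u - 3)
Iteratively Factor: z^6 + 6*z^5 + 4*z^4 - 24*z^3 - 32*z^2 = (z - 2)*(z^5 + 8*z^4 + 20*z^3 + 16*z^2) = (z - 2)*(z + 4)*(z^4 + 4*z^3 + 4*z^2) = (z - 2)*(z + 2)*(z + 4)*(z^3 + 2*z^2) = z*(z - 2)*(z + 2)*(z + 4)*(z^2 + 2*z) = z^2*(z - 2)*(z + 2)*(z + 4)*(z + 2)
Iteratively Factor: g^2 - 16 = (g - 4)*(g + 4)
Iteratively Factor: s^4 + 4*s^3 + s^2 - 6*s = (s - 1)*(s^3 + 5*s^2 + 6*s) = s*(s - 1)*(s^2 + 5*s + 6) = s*(s - 1)*(s + 2)*(s + 3)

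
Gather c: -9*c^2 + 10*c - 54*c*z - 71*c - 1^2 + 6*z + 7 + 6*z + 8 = -9*c^2 + c*(-54*z - 61) + 12*z + 14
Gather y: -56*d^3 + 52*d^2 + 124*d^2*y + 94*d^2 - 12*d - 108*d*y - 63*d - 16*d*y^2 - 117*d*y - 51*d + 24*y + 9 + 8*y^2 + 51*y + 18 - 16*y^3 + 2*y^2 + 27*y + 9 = -56*d^3 + 146*d^2 - 126*d - 16*y^3 + y^2*(10 - 16*d) + y*(124*d^2 - 225*d + 102) + 36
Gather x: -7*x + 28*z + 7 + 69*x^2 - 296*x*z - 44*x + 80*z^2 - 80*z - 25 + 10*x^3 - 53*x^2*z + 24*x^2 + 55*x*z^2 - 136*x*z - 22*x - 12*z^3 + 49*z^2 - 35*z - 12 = 10*x^3 + x^2*(93 - 53*z) + x*(55*z^2 - 432*z - 73) - 12*z^3 + 129*z^2 - 87*z - 30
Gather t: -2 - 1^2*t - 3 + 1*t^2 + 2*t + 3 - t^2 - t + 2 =0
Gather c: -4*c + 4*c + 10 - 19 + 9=0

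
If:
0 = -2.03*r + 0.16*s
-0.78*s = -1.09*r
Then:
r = 0.00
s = 0.00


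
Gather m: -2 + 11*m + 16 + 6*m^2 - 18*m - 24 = 6*m^2 - 7*m - 10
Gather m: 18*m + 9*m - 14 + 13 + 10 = 27*m + 9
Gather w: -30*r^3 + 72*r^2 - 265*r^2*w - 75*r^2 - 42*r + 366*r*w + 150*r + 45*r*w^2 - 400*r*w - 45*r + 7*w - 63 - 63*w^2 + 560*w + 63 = -30*r^3 - 3*r^2 + 63*r + w^2*(45*r - 63) + w*(-265*r^2 - 34*r + 567)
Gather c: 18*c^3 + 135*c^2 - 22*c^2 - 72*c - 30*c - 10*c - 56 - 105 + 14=18*c^3 + 113*c^2 - 112*c - 147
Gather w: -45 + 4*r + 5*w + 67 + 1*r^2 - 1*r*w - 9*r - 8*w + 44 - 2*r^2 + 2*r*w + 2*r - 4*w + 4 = -r^2 - 3*r + w*(r - 7) + 70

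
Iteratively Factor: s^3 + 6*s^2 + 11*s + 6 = (s + 1)*(s^2 + 5*s + 6) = (s + 1)*(s + 2)*(s + 3)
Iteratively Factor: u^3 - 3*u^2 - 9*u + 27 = (u + 3)*(u^2 - 6*u + 9) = (u - 3)*(u + 3)*(u - 3)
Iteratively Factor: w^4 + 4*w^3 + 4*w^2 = (w + 2)*(w^3 + 2*w^2) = (w + 2)^2*(w^2) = w*(w + 2)^2*(w)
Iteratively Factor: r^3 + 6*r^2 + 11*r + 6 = (r + 1)*(r^2 + 5*r + 6) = (r + 1)*(r + 2)*(r + 3)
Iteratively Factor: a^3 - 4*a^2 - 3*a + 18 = (a - 3)*(a^2 - a - 6) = (a - 3)*(a + 2)*(a - 3)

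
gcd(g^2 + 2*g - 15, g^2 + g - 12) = g - 3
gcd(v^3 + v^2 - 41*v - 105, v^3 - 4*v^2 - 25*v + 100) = v + 5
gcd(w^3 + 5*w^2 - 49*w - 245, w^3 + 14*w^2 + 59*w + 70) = w^2 + 12*w + 35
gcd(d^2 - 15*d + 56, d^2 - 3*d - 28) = d - 7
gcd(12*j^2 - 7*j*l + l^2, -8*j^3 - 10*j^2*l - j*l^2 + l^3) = 4*j - l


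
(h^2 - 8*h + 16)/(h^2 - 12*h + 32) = (h - 4)/(h - 8)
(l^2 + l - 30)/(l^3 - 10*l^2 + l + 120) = (l + 6)/(l^2 - 5*l - 24)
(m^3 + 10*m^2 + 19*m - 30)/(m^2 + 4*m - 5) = m + 6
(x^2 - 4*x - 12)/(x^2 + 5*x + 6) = (x - 6)/(x + 3)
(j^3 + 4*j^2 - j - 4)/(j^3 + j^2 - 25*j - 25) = (j^2 + 3*j - 4)/(j^2 - 25)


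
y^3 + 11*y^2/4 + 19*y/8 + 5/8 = (y + 1/2)*(y + 1)*(y + 5/4)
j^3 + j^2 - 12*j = j*(j - 3)*(j + 4)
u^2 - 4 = (u - 2)*(u + 2)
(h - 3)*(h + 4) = h^2 + h - 12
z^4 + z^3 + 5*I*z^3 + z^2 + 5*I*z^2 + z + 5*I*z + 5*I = (z + 1)*(z - I)*(z + I)*(z + 5*I)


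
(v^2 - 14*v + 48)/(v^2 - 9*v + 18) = (v - 8)/(v - 3)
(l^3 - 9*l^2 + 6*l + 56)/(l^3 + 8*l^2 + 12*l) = (l^2 - 11*l + 28)/(l*(l + 6))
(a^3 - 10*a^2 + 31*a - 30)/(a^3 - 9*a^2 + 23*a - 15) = (a - 2)/(a - 1)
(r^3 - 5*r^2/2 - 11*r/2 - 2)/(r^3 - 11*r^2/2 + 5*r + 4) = (r + 1)/(r - 2)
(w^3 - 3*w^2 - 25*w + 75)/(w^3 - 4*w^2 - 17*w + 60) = (w + 5)/(w + 4)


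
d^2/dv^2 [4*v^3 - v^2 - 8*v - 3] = 24*v - 2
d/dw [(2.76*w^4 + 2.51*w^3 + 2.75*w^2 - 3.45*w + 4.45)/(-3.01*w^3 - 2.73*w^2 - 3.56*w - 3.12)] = (-8.3076*w^6 - 15.0696*w^5 - 28.0516*w^4 - 73.085*w^3 - 2.5186*w^2 + 7.137*w + 26.606)/(9.0601*w^6 + 16.4346*w^5 + 28.8841*w^4 + 38.22*w^3 + 29.7088*w^2 + 22.2144*w + 9.7344)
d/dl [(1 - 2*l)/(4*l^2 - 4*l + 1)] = 2/(4*l^2 - 4*l + 1)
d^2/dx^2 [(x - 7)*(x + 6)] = 2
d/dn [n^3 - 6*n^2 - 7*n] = 3*n^2 - 12*n - 7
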